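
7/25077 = 7/25077 = 0.00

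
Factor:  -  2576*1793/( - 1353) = 419888/123 =2^4*3^( - 1)*7^1*23^1 *41^( - 1) * 163^1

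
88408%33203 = 22002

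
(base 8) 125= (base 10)85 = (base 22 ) 3J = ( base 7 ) 151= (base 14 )61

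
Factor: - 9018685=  - 5^1* 13^3*821^1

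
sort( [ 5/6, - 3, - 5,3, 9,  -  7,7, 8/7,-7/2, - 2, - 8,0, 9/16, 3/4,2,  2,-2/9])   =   [-8, - 7, - 5,  -  7/2, - 3,- 2 , - 2/9, 0,  9/16,3/4,5/6,8/7, 2, 2,3,7,9 ]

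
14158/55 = 14158/55 = 257.42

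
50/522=25/261 = 0.10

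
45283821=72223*627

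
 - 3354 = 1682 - 5036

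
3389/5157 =3389/5157=0.66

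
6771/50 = 6771/50 = 135.42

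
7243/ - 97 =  - 75 + 32/97 = - 74.67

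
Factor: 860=2^2*5^1 * 43^1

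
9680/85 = 113 + 15/17 = 113.88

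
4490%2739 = 1751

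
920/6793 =920/6793 = 0.14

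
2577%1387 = 1190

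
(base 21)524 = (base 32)26b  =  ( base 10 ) 2251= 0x8cb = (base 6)14231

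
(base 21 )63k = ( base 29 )373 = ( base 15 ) C1E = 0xAA9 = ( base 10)2729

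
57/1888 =57/1888 = 0.03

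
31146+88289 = 119435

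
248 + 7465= 7713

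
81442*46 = 3746332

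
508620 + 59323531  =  59832151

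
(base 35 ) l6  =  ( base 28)qd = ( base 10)741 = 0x2E5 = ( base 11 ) 614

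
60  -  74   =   - 14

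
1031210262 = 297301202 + 733909060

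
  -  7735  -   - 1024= -6711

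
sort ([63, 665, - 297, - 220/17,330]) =[ - 297, - 220/17,63, 330, 665 ] 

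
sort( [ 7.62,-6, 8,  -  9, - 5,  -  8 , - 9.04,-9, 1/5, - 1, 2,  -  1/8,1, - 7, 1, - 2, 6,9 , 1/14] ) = [- 9.04 , - 9,- 9, - 8,-7,-6, - 5, - 2,- 1, - 1/8,1/14,  1/5,1,1, 2, 6,7.62, 8,9 ]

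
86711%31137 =24437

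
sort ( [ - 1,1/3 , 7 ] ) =[ - 1,  1/3,7] 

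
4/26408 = 1/6602=0.00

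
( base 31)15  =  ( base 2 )100100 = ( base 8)44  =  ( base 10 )36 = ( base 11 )33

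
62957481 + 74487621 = 137445102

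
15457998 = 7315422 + 8142576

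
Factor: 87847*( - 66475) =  - 5^2  *107^1*821^1 * 2659^1  =  -5839629325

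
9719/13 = 747 + 8/13= 747.62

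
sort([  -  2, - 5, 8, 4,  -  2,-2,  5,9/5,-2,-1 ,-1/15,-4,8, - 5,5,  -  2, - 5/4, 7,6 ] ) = [ -5, - 5,-4, - 2, - 2,-2,-2,-2,-5/4, - 1 ,-1/15,9/5,4,5,5,6, 7 , 8,  8 ]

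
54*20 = 1080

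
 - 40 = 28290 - 28330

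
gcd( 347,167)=1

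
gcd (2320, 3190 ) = 290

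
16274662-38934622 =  - 22659960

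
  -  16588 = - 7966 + -8622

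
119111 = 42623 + 76488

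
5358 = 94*57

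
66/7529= 66/7529 = 0.01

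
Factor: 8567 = 13^1*659^1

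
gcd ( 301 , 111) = 1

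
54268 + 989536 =1043804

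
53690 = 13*4130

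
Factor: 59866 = 2^1 * 37^1*809^1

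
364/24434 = 182/12217 =0.01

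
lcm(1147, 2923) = 90613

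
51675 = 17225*3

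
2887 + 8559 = 11446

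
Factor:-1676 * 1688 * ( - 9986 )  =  2^6*211^1*419^1*4993^1=28251272768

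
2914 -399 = 2515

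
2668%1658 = 1010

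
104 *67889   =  7060456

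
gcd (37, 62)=1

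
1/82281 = 1/82281 = 0.00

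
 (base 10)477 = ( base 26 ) I9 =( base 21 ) 11F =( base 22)LF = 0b111011101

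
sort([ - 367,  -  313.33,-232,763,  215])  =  [ - 367, - 313.33, - 232,215  ,  763] 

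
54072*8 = 432576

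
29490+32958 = 62448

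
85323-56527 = 28796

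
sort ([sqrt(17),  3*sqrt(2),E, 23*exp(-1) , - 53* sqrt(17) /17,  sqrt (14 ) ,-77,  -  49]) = [ - 77, - 49, -53*sqrt(17)/17,E,sqrt (14 ),sqrt(17 ) , 3*sqrt(2), 23*exp( - 1)]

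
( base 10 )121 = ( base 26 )4h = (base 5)441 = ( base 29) 45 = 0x79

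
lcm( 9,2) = 18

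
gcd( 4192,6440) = 8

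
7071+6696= 13767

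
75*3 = 225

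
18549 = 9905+8644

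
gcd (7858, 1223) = 1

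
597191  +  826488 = 1423679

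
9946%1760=1146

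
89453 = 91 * 983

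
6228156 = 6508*957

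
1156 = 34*34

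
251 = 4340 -4089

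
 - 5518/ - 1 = 5518/1  =  5518.00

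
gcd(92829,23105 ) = 1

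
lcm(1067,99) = 9603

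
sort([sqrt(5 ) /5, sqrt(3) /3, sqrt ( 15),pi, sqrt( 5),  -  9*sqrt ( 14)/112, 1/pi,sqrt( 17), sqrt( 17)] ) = [ - 9 * sqrt(14) /112,1/pi,  sqrt(5) /5,sqrt(3 ) /3,sqrt( 5),pi, sqrt(15),sqrt( 17), sqrt(17)]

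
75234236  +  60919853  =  136154089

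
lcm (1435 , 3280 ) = 22960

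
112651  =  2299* 49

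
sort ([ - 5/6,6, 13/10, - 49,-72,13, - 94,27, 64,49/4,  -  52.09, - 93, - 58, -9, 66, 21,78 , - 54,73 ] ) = [ -94, - 93,-72, - 58,-54, -52.09, - 49, - 9,-5/6, 13/10, 6, 49/4,13,  21, 27,64, 66, 73, 78]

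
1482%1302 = 180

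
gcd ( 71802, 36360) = 18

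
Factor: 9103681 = 41^1 * 222041^1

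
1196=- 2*(  -  598 ) 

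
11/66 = 1/6 = 0.17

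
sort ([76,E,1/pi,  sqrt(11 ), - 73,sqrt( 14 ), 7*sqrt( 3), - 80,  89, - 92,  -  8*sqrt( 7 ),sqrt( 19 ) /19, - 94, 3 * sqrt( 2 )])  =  [ - 94, - 92, - 80, - 73, - 8*sqrt( 7 ) , sqrt(19) /19,1/pi, E,sqrt( 11),sqrt( 14 ),3 * sqrt(2 ) , 7*sqrt( 3) , 76, 89 ]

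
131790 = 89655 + 42135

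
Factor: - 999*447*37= - 3^4* 37^2*149^1 =- 16522461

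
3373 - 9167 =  - 5794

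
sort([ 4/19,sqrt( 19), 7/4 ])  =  [4/19, 7/4,sqrt(19 )]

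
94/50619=2/1077 = 0.00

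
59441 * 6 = 356646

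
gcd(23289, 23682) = 3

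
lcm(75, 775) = 2325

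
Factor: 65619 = 3^2*23^1*317^1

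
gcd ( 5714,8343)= 1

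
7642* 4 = 30568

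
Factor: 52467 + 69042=121509 = 3^2*23^1*587^1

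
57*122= 6954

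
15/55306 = 15/55306 = 0.00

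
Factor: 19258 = 2^1 *9629^1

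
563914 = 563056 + 858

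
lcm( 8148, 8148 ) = 8148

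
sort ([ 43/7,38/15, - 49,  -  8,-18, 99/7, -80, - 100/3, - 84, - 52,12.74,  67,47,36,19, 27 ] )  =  [  -  84,  -  80,-52, - 49,-100/3,-18,- 8, 38/15, 43/7,12.74, 99/7,19, 27,36, 47,67]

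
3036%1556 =1480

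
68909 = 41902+27007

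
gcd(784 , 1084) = 4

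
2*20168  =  40336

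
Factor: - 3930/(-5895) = 2^1 * 3^ (- 1 ) = 2/3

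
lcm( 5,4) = 20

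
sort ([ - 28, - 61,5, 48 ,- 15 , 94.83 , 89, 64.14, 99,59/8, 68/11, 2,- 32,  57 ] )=[ - 61, - 32, - 28, - 15, 2, 5,68/11,59/8,48,57,64.14,89 , 94.83,99] 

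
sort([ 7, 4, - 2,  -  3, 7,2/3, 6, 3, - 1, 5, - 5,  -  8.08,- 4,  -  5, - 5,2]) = [ - 8.08,-5, - 5,  -  5  , - 4, - 3, - 2, - 1,  2/3, 2,3,  4,5, 6,7,7]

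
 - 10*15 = - 150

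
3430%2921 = 509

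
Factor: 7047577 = 7047577^1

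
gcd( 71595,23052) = 3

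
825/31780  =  165/6356 = 0.03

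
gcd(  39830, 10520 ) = 10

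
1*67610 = 67610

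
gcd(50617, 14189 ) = 7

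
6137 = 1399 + 4738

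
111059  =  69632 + 41427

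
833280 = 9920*84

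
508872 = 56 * 9087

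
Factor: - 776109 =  - 3^1*258703^1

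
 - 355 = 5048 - 5403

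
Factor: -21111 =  -3^1*31^1*227^1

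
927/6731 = 927/6731=0.14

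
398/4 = 199/2 = 99.50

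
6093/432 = 677/48= 14.10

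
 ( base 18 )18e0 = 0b10000111100100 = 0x21e4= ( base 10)8676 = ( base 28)b1o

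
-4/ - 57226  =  2/28613 = 0.00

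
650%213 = 11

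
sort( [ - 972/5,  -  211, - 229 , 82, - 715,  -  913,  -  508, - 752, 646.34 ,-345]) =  [ - 913,- 752,-715,  -  508,-345, - 229, -211, - 972/5, 82, 646.34]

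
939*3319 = 3116541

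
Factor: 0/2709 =0 = 0^1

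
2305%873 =559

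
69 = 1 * 69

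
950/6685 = 190/1337 = 0.14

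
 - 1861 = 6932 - 8793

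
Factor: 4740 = 2^2  *3^1*5^1*79^1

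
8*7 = 56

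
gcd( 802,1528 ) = 2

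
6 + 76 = 82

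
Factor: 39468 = 2^2*3^1*11^1 * 13^1*23^1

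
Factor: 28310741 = 19^1*1490039^1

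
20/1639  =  20/1639=0.01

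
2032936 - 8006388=-5973452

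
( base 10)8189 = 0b1111111111101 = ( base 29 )9LB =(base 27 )b68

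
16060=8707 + 7353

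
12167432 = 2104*5783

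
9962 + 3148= 13110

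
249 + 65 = 314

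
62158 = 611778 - 549620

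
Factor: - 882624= -2^6 * 3^1 * 4597^1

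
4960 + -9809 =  - 4849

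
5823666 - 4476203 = 1347463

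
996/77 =996/77   =  12.94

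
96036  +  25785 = 121821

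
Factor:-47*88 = - 2^3*11^1 *47^1 = - 4136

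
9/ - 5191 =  - 9/5191 = - 0.00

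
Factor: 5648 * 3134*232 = 4106593024= 2^8*29^1*353^1*1567^1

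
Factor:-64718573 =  - 23^1 * 2813851^1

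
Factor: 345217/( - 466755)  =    -  3^( - 1 )*5^ ( - 1)*29^(-2)*37^(-1 )*  73^1*4729^1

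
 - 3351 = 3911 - 7262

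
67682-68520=-838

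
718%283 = 152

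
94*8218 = 772492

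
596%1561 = 596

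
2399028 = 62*38694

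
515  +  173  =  688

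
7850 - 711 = 7139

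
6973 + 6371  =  13344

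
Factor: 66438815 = 5^1*3163^1 * 4201^1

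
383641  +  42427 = 426068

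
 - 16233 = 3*( - 5411)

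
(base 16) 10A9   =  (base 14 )17A9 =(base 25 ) 6kf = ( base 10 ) 4265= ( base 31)4di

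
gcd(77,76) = 1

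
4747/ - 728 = -4747/728 =-6.52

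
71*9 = 639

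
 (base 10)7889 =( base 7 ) 32000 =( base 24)DGH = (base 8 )17321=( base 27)AM5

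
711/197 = 711/197 = 3.61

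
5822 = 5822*1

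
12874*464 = 5973536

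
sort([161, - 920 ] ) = [ - 920,  161 ] 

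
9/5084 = 9/5084 = 0.00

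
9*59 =531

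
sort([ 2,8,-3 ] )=[ - 3,2,8 ] 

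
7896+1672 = 9568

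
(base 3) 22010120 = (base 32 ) 5P8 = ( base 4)1130220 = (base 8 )13450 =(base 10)5928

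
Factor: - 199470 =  - 2^1 *3^1*5^1 *61^1*109^1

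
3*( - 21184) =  - 63552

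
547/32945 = 547/32945 = 0.02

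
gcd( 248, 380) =4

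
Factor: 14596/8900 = 41/25 = 5^(-2) * 41^1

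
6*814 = 4884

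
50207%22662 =4883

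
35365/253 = 3215/23  =  139.78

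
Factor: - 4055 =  - 5^1*811^1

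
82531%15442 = 5321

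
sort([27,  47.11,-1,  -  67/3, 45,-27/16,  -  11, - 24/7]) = [-67/3,-11, - 24/7, - 27/16,-1, 27, 45,  47.11]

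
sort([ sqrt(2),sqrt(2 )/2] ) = [sqrt(2 ) /2,sqrt(2)] 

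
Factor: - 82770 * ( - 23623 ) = 2^1*3^1*5^1*31^1*89^1* 23623^1 =1955275710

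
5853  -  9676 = -3823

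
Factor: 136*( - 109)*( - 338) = 5010512 = 2^4*13^2*17^1 *109^1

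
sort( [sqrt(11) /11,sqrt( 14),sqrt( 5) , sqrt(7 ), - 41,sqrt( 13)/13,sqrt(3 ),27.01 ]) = [ - 41,sqrt( 13 )/13,sqrt( 11 )/11,  sqrt ( 3 ), sqrt( 5 ),sqrt( 7 ) , sqrt(14), 27.01] 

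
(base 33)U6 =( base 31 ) 114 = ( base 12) 6B0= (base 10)996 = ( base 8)1744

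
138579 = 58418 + 80161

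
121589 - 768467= - 646878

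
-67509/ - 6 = 11251 + 1/2 = 11251.50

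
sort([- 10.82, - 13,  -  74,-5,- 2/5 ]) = [  -  74,-13, - 10.82,- 5, - 2/5] 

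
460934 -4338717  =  -3877783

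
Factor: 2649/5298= 2^(- 1)=1/2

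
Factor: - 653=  - 653^1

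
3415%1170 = 1075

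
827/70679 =827/70679=0.01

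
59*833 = 49147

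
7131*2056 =14661336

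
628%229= 170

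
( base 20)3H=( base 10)77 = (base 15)52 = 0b1001101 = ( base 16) 4d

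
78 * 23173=1807494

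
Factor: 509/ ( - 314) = - 2^( - 1)*157^( - 1 ) *509^1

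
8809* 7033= 61953697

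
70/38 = 35/19=1.84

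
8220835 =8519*965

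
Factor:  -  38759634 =-2^1*3^4*67^1*3571^1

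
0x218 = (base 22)128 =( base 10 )536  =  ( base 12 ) 388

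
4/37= 4/37 =0.11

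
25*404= 10100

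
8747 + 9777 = 18524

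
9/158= 9/158 = 0.06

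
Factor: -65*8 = - 2^3*5^1*13^1 = -520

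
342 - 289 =53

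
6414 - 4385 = 2029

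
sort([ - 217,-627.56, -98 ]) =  [ - 627.56, - 217 , - 98 ]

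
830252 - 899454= - 69202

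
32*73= 2336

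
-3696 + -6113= - 9809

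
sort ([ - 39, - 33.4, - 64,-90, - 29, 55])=[ - 90, - 64, - 39, - 33.4, - 29,55]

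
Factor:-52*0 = 0^1=0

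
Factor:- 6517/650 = - 2^( -1)*5^(  -  2)*7^3*13^( - 1 )*19^1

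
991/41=24+7/41   =  24.17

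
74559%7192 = 2639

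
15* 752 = 11280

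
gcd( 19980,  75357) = 27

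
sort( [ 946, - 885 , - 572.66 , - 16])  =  [ - 885 , - 572.66, - 16 , 946]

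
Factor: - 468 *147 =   -  68796 = - 2^2*3^3*7^2*13^1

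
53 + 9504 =9557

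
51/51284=51/51284 = 0.00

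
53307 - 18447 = 34860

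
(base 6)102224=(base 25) D6L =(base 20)10eg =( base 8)20150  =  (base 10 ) 8296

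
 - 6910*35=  - 241850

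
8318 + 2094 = 10412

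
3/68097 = 1/22699 = 0.00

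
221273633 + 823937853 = 1045211486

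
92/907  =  92/907= 0.10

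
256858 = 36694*7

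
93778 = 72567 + 21211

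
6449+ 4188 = 10637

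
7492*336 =2517312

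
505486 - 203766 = 301720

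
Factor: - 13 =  - 13^1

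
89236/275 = 324 + 136/275  =  324.49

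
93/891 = 31/297= 0.10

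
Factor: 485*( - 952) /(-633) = 2^3 * 3^ (-1) * 5^1*7^1*17^1*97^1*211^ (-1) = 461720/633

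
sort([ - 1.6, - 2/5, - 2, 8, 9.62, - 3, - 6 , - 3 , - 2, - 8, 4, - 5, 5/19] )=[ - 8, - 6, - 5, - 3, - 3, - 2, - 2, - 1.6, - 2/5 , 5/19, 4,8 , 9.62] 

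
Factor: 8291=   8291^1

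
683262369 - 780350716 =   -  97088347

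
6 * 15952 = 95712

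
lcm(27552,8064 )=330624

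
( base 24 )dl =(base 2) 101001101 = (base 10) 333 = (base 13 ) 1c8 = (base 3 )110100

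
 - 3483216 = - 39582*88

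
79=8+71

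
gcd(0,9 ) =9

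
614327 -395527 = 218800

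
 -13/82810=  - 1 + 6369/6370 = - 0.00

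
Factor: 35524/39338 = 17762/19669 = 2^1 * 13^( - 1)*17^( - 1)*83^1  *89^( - 1) * 107^1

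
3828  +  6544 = 10372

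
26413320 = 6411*4120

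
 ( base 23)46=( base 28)3e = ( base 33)2W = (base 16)62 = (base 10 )98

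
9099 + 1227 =10326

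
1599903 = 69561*23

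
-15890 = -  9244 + -6646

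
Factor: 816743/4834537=816743^1*4834537^( - 1 )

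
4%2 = 0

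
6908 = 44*157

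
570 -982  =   - 412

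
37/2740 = 37/2740=0.01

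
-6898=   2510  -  9408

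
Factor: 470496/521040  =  2^1*5^ ( - 1)*13^1*29^1*167^( - 1 )  =  754/835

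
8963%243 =215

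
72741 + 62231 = 134972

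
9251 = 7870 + 1381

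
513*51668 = 26505684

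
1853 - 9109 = - 7256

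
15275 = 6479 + 8796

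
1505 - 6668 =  - 5163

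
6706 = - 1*(  -  6706)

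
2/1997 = 2/1997 = 0.00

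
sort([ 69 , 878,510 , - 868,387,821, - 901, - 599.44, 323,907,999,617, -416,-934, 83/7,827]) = [-934  , - 901, - 868, - 599.44, - 416,  83/7,69,323, 387,510, 617,  821 , 827,878, 907,  999 ] 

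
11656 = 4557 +7099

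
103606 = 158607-55001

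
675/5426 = 675/5426 = 0.12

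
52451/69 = 760 + 11/69 = 760.16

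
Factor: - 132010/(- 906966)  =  66005/453483 = 3^(-2)*5^1*43^1*307^1*50387^( - 1)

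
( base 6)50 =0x1e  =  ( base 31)u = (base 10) 30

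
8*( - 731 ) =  - 5848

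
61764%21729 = 18306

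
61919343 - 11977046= 49942297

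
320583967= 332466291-11882324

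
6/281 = 6/281 = 0.02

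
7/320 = 7/320 = 0.02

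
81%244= 81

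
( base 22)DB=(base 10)297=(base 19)FC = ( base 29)A7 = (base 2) 100101001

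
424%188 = 48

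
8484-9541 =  - 1057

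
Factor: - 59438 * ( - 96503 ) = 5735945314 = 2^1 * 11^1 * 31^1*113^1 * 263^1*283^1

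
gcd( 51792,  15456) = 48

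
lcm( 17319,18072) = 415656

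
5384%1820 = 1744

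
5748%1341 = 384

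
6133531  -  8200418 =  - 2066887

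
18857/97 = 194+39/97 =194.40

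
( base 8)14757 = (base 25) afe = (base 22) DFH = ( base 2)1100111101111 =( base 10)6639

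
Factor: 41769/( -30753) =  - 91/67=-7^1 *13^1*67^( - 1 )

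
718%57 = 34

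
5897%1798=503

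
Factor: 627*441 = 3^3*7^2 *11^1*19^1 = 276507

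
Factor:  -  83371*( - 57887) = 107^1*263^1*317^1 * 541^1 = 4826097077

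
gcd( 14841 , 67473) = 153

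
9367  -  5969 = 3398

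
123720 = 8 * 15465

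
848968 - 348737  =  500231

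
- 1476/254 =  - 738/127 = - 5.81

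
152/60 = 38/15 =2.53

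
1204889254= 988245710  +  216643544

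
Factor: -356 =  - 2^2*89^1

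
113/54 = 113/54 = 2.09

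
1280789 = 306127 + 974662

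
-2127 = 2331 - 4458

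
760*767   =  582920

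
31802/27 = 31802/27= 1177.85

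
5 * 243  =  1215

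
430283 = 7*61469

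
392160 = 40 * 9804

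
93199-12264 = 80935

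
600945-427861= 173084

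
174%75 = 24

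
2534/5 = 2534/5  =  506.80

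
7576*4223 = 31993448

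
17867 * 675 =12060225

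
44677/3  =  44677/3 = 14892.33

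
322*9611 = 3094742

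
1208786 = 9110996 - 7902210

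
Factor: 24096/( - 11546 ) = - 48/23 = - 2^4*3^1*23^( - 1)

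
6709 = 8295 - 1586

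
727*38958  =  28322466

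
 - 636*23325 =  - 14834700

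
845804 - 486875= 358929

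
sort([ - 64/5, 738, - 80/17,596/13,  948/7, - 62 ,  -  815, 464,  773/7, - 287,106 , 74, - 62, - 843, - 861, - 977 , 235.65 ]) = [ - 977, - 861, - 843, - 815 ,-287, - 62,  -  62, - 64/5, - 80/17,  596/13, 74, 106, 773/7,948/7,235.65, 464 , 738] 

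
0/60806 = 0 = 0.00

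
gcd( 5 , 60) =5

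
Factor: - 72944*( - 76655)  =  5591522320 = 2^4* 5^1* 47^1*97^1*15331^1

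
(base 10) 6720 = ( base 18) 12D6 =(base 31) 6UO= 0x1A40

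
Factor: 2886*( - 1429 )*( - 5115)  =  2^1*3^2*5^1 * 11^1*13^1*31^1*37^1*1429^1=   21094740810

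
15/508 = 15/508 = 0.03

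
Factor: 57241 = 57241^1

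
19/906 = 19/906 = 0.02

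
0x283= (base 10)643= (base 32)k3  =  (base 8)1203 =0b1010000011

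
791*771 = 609861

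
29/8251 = 29/8251 = 0.00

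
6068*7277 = 44156836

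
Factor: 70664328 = 2^3 *3^2*7^1*140207^1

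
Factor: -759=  - 3^1*11^1*23^1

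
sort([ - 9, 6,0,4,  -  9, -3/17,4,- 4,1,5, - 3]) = [ - 9, - 9,-4,-3,- 3/17,0,1,4  ,  4,5, 6] 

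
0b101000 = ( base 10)40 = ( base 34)16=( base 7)55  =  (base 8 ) 50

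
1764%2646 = 1764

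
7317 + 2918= 10235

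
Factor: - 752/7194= -376/3597 = -2^3*3^(-1 )* 11^( - 1) *47^1 * 109^(-1)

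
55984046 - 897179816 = - 841195770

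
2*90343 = 180686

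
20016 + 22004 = 42020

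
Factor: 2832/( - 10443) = - 16/59=   - 2^4 * 59^( - 1 ) 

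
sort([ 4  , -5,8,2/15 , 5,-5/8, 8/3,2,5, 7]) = [ - 5 , - 5/8,2/15,2,8/3, 4, 5, 5,7,8 ] 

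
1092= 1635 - 543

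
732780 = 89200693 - 88467913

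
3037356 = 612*4963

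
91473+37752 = 129225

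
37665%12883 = 11899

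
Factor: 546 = 2^1 * 3^1* 7^1*13^1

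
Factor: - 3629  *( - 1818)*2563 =2^1 * 3^2 * 11^1*19^1*101^1* 191^1 * 233^1 =16909448886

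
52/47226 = 26/23613 =0.00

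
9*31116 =280044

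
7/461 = 7/461 =0.02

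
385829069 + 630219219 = 1016048288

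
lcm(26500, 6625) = 26500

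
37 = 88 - 51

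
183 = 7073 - 6890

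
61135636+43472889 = 104608525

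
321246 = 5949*54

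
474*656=310944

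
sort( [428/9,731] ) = [428/9,731 ]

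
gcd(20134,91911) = 1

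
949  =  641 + 308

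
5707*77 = 439439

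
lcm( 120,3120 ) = 3120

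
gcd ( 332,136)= 4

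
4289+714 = 5003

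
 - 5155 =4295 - 9450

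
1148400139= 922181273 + 226218866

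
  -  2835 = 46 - 2881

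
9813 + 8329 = 18142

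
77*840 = 64680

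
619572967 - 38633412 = 580939555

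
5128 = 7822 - 2694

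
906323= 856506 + 49817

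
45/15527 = 45/15527  =  0.00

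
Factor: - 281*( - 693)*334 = 2^1*3^2*7^1*11^1*167^1*281^1= 65040822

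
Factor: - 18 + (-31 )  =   - 7^2 = - 49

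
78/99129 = 26/33043 = 0.00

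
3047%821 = 584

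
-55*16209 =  - 891495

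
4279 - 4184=95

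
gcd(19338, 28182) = 66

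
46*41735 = 1919810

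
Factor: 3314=2^1  *1657^1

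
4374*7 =30618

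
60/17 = 60/17 = 3.53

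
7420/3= 2473 + 1/3  =  2473.33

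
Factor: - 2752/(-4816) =2^2*7^( - 1) = 4/7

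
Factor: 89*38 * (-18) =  - 60876 = - 2^2*3^2*19^1*89^1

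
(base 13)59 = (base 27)2K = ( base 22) 38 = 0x4a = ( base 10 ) 74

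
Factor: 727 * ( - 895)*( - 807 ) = 3^1 * 5^1 *179^1*269^1*727^1=525086655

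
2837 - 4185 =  - 1348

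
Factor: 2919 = 3^1*7^1 * 139^1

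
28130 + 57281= 85411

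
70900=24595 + 46305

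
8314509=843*9863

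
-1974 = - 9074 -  - 7100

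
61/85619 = 61/85619 = 0.00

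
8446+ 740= 9186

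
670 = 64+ 606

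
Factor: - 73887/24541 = - 3^1*23^(-1)*97^( -1) * 2239^1  =  - 6717/2231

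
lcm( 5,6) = 30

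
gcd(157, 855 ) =1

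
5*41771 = 208855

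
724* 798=577752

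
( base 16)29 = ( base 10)41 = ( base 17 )27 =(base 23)1I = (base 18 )25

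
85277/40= 85277/40 = 2131.93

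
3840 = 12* 320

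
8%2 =0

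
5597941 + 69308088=74906029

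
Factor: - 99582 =  -  2^1*3^1*7^1*2371^1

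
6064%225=214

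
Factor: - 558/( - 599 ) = 2^1* 3^2*31^1*599^ (  -  1)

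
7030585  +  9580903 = 16611488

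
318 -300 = 18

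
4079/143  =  4079/143 = 28.52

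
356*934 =332504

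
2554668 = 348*7341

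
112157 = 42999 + 69158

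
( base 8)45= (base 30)17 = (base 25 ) 1C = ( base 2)100101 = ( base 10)37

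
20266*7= 141862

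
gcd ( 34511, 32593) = 1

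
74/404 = 37/202=0.18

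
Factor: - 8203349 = -7^1*11^1*106537^1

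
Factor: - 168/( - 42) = 4 = 2^2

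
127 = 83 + 44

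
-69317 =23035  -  92352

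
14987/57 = 262+53/57 = 262.93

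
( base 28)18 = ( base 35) 11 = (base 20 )1g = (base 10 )36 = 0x24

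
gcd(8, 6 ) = 2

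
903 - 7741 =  -6838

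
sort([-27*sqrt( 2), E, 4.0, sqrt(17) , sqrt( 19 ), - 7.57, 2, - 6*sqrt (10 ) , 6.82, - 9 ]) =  [ - 27*sqrt( 2 )  ,-6*sqrt(10), - 9 , - 7.57,  2 , E,4.0,sqrt (17 ),sqrt(19 ), 6.82]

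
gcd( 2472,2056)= 8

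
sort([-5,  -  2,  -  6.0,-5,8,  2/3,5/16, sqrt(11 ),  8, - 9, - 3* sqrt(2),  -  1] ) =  [-9,-6.0, -5, - 5,  -  3*sqrt(2), - 2 ,  -  1,5/16,  2/3, sqrt ( 11 ) , 8,8] 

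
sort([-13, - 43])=[-43 , - 13]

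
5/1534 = 5/1534 = 0.00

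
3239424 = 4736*684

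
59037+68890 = 127927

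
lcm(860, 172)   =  860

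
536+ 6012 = 6548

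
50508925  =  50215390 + 293535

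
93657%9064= 3017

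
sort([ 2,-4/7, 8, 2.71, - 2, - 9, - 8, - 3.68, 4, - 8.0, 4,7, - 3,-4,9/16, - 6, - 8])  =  [-9, -8, - 8.0, - 8, - 6, - 4,- 3.68, - 3, - 2, - 4/7, 9/16, 2, 2.71, 4, 4,7, 8]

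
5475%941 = 770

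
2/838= 1/419 = 0.00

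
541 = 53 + 488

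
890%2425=890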